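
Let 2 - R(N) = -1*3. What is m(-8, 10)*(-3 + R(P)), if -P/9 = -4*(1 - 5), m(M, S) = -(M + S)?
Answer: -4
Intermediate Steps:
m(M, S) = -M - S
P = -144 (P = -(-36)*(1 - 5) = -(-36)*(-4) = -9*16 = -144)
R(N) = 5 (R(N) = 2 - (-1)*3 = 2 - 1*(-3) = 2 + 3 = 5)
m(-8, 10)*(-3 + R(P)) = (-1*(-8) - 1*10)*(-3 + 5) = (8 - 10)*2 = -2*2 = -4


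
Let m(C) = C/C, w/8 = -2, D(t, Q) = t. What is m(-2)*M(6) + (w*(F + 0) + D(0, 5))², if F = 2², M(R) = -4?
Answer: 4092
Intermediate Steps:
F = 4
w = -16 (w = 8*(-2) = -16)
m(C) = 1
m(-2)*M(6) + (w*(F + 0) + D(0, 5))² = 1*(-4) + (-16*(4 + 0) + 0)² = -4 + (-16*4 + 0)² = -4 + (-64 + 0)² = -4 + (-64)² = -4 + 4096 = 4092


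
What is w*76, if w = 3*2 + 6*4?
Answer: 2280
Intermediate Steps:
w = 30 (w = 6 + 24 = 30)
w*76 = 30*76 = 2280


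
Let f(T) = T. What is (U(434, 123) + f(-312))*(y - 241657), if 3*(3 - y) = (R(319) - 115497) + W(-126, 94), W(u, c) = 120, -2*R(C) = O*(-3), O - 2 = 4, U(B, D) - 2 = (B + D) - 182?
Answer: -13207870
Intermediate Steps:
U(B, D) = -180 + B + D (U(B, D) = 2 + ((B + D) - 182) = 2 + (-182 + B + D) = -180 + B + D)
O = 6 (O = 2 + 4 = 6)
R(C) = 9 (R(C) = -3*(-3) = -½*(-18) = 9)
y = 38459 (y = 3 - ((9 - 115497) + 120)/3 = 3 - (-115488 + 120)/3 = 3 - ⅓*(-115368) = 3 + 38456 = 38459)
(U(434, 123) + f(-312))*(y - 241657) = ((-180 + 434 + 123) - 312)*(38459 - 241657) = (377 - 312)*(-203198) = 65*(-203198) = -13207870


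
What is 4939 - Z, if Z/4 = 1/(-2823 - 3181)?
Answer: 7413440/1501 ≈ 4939.0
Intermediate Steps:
Z = -1/1501 (Z = 4/(-2823 - 3181) = 4/(-6004) = 4*(-1/6004) = -1/1501 ≈ -0.00066622)
4939 - Z = 4939 - 1*(-1/1501) = 4939 + 1/1501 = 7413440/1501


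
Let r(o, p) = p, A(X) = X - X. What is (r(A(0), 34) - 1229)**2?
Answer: 1428025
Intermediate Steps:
A(X) = 0
(r(A(0), 34) - 1229)**2 = (34 - 1229)**2 = (-1195)**2 = 1428025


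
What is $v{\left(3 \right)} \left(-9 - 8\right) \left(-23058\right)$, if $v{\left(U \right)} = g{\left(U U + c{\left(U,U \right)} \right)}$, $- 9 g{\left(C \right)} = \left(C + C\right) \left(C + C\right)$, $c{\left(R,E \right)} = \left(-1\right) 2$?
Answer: $-8536584$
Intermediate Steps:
$c{\left(R,E \right)} = -2$
$g{\left(C \right)} = - \frac{4 C^{2}}{9}$ ($g{\left(C \right)} = - \frac{\left(C + C\right) \left(C + C\right)}{9} = - \frac{2 C 2 C}{9} = - \frac{4 C^{2}}{9}$)
$v{\left(U \right)} = - \frac{4 \left(-2 + U^{2}\right)^{2}}{9}$ ($v{\left(U \right)} = - \frac{4 \left(U U - 2\right)^{2}}{9} = - \frac{4 \left(U^{2} - 2\right)^{2}}{9} = - \frac{4 \left(-2 + U^{2}\right)^{2}}{9}$)
$v{\left(3 \right)} \left(-9 - 8\right) \left(-23058\right) = - \frac{4 \left(-2 + 3^{2}\right)^{2}}{9} \left(-9 - 8\right) \left(-23058\right) = - \frac{4 \left(-2 + 9\right)^{2}}{9} \left(-17\right) \left(-23058\right) = - \frac{4 \cdot 7^{2}}{9} \left(-17\right) \left(-23058\right) = \left(- \frac{4}{9}\right) 49 \left(-17\right) \left(-23058\right) = \left(- \frac{196}{9}\right) \left(-17\right) \left(-23058\right) = \frac{3332}{9} \left(-23058\right) = -8536584$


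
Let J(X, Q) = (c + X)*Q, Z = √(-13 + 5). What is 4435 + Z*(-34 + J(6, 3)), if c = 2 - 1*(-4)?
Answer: 4435 + 4*I*√2 ≈ 4435.0 + 5.6569*I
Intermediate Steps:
Z = 2*I*√2 (Z = √(-8) = 2*I*√2 ≈ 2.8284*I)
c = 6 (c = 2 + 4 = 6)
J(X, Q) = Q*(6 + X) (J(X, Q) = (6 + X)*Q = Q*(6 + X))
4435 + Z*(-34 + J(6, 3)) = 4435 + (2*I*√2)*(-34 + 3*(6 + 6)) = 4435 + (2*I*√2)*(-34 + 3*12) = 4435 + (2*I*√2)*(-34 + 36) = 4435 + (2*I*√2)*2 = 4435 + 4*I*√2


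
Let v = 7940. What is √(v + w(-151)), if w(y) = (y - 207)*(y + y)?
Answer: 2*√29014 ≈ 340.67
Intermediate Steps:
w(y) = 2*y*(-207 + y) (w(y) = (-207 + y)*(2*y) = 2*y*(-207 + y))
√(v + w(-151)) = √(7940 + 2*(-151)*(-207 - 151)) = √(7940 + 2*(-151)*(-358)) = √(7940 + 108116) = √116056 = 2*√29014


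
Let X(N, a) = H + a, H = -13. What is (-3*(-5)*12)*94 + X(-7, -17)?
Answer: 16890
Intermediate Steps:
X(N, a) = -13 + a
(-3*(-5)*12)*94 + X(-7, -17) = (-3*(-5)*12)*94 + (-13 - 17) = (15*12)*94 - 30 = 180*94 - 30 = 16920 - 30 = 16890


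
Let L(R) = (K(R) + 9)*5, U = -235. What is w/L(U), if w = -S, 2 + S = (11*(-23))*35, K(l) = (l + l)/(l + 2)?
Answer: 121393/755 ≈ 160.79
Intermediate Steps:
K(l) = 2*l/(2 + l) (K(l) = (2*l)/(2 + l) = 2*l/(2 + l))
S = -8857 (S = -2 + (11*(-23))*35 = -2 - 253*35 = -2 - 8855 = -8857)
L(R) = 45 + 10*R/(2 + R) (L(R) = (2*R/(2 + R) + 9)*5 = (9 + 2*R/(2 + R))*5 = 45 + 10*R/(2 + R))
w = 8857 (w = -1*(-8857) = 8857)
w/L(U) = 8857/((5*(18 + 11*(-235))/(2 - 235))) = 8857/((5*(18 - 2585)/(-233))) = 8857/((5*(-1/233)*(-2567))) = 8857/(12835/233) = 8857*(233/12835) = 121393/755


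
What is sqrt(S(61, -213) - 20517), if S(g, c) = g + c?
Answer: I*sqrt(20669) ≈ 143.77*I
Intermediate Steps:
S(g, c) = c + g
sqrt(S(61, -213) - 20517) = sqrt((-213 + 61) - 20517) = sqrt(-152 - 20517) = sqrt(-20669) = I*sqrt(20669)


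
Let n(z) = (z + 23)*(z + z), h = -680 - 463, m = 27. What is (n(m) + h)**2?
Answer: 2424249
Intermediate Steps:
h = -1143
n(z) = 2*z*(23 + z) (n(z) = (23 + z)*(2*z) = 2*z*(23 + z))
(n(m) + h)**2 = (2*27*(23 + 27) - 1143)**2 = (2*27*50 - 1143)**2 = (2700 - 1143)**2 = 1557**2 = 2424249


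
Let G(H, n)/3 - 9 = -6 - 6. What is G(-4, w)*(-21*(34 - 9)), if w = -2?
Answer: 4725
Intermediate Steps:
G(H, n) = -9 (G(H, n) = 27 + 3*(-6 - 6) = 27 + 3*(-12) = 27 - 36 = -9)
G(-4, w)*(-21*(34 - 9)) = -(-189)*(34 - 9) = -(-189)*25 = -9*(-525) = 4725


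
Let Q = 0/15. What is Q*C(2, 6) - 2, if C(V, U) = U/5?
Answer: -2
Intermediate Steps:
C(V, U) = U/5 (C(V, U) = U*(1/5) = U/5)
Q = 0 (Q = 0*(1/15) = 0)
Q*C(2, 6) - 2 = 0*((1/5)*6) - 2 = 0*(6/5) - 2 = 0 - 2 = -2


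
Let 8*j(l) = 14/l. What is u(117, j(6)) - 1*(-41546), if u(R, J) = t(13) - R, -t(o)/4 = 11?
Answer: 41385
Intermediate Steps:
t(o) = -44 (t(o) = -4*11 = -44)
j(l) = 7/(4*l) (j(l) = (14/l)/8 = 7/(4*l))
u(R, J) = -44 - R
u(117, j(6)) - 1*(-41546) = (-44 - 1*117) - 1*(-41546) = (-44 - 117) + 41546 = -161 + 41546 = 41385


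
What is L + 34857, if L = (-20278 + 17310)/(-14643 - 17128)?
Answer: 1107444715/31771 ≈ 34857.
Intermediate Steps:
L = 2968/31771 (L = -2968/(-31771) = -2968*(-1/31771) = 2968/31771 ≈ 0.093418)
L + 34857 = 2968/31771 + 34857 = 1107444715/31771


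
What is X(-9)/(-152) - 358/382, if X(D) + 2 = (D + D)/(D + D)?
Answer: -27017/29032 ≈ -0.93059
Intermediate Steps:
X(D) = -1 (X(D) = -2 + (D + D)/(D + D) = -2 + (2*D)/((2*D)) = -2 + (2*D)*(1/(2*D)) = -2 + 1 = -1)
X(-9)/(-152) - 358/382 = -1/(-152) - 358/382 = -1*(-1/152) - 358*1/382 = 1/152 - 179/191 = -27017/29032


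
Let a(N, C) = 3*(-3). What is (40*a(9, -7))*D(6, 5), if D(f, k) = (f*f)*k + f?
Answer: -66960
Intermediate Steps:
D(f, k) = f + k*f² (D(f, k) = f²*k + f = k*f² + f = f + k*f²)
a(N, C) = -9
(40*a(9, -7))*D(6, 5) = (40*(-9))*(6*(1 + 6*5)) = -2160*(1 + 30) = -2160*31 = -360*186 = -66960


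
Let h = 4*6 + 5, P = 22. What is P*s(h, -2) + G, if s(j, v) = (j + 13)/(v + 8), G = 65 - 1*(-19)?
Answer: 238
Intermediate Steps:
h = 29 (h = 24 + 5 = 29)
G = 84 (G = 65 + 19 = 84)
s(j, v) = (13 + j)/(8 + v)
P*s(h, -2) + G = 22*((13 + 29)/(8 - 2)) + 84 = 22*(42/6) + 84 = 22*((⅙)*42) + 84 = 22*7 + 84 = 154 + 84 = 238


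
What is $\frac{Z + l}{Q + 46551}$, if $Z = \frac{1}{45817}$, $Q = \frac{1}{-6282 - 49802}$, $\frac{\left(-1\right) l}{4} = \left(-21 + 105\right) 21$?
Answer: $- \frac{18131101975084}{119617478788211} \approx -0.15158$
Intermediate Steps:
$l = -7056$ ($l = - 4 \left(-21 + 105\right) 21 = - 4 \cdot 84 \cdot 21 = \left(-4\right) 1764 = -7056$)
$Q = - \frac{1}{56084}$ ($Q = \frac{1}{-56084} = - \frac{1}{56084} \approx -1.783 \cdot 10^{-5}$)
$Z = \frac{1}{45817} \approx 2.1826 \cdot 10^{-5}$
$\frac{Z + l}{Q + 46551} = \frac{\frac{1}{45817} - 7056}{- \frac{1}{56084} + 46551} = - \frac{323284751}{45817 \cdot \frac{2610766283}{56084}} = \left(- \frac{323284751}{45817}\right) \frac{56084}{2610766283} = - \frac{18131101975084}{119617478788211}$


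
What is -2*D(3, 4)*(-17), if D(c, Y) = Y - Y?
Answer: 0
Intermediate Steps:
D(c, Y) = 0
-2*D(3, 4)*(-17) = -2*0*(-17) = 0*(-17) = 0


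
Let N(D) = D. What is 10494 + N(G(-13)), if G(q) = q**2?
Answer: 10663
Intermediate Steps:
10494 + N(G(-13)) = 10494 + (-13)**2 = 10494 + 169 = 10663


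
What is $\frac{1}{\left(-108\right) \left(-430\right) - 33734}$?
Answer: $\frac{1}{12706} \approx 7.8703 \cdot 10^{-5}$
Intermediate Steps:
$\frac{1}{\left(-108\right) \left(-430\right) - 33734} = \frac{1}{46440 - 33734} = \frac{1}{12706}$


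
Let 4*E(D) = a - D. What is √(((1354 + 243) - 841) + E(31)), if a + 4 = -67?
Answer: √2922/2 ≈ 27.028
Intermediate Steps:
a = -71 (a = -4 - 67 = -71)
E(D) = -71/4 - D/4 (E(D) = (-71 - D)/4 = -71/4 - D/4)
√(((1354 + 243) - 841) + E(31)) = √(((1354 + 243) - 841) + (-71/4 - ¼*31)) = √((1597 - 841) + (-71/4 - 31/4)) = √(756 - 51/2) = √(1461/2) = √2922/2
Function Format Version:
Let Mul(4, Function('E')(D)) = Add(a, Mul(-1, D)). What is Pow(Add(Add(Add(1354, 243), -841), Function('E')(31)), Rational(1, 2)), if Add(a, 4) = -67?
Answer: Mul(Rational(1, 2), Pow(2922, Rational(1, 2))) ≈ 27.028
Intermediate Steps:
a = -71 (a = Add(-4, -67) = -71)
Function('E')(D) = Add(Rational(-71, 4), Mul(Rational(-1, 4), D)) (Function('E')(D) = Mul(Rational(1, 4), Add(-71, Mul(-1, D))) = Add(Rational(-71, 4), Mul(Rational(-1, 4), D)))
Pow(Add(Add(Add(1354, 243), -841), Function('E')(31)), Rational(1, 2)) = Pow(Add(Add(Add(1354, 243), -841), Add(Rational(-71, 4), Mul(Rational(-1, 4), 31))), Rational(1, 2)) = Pow(Add(Add(1597, -841), Add(Rational(-71, 4), Rational(-31, 4))), Rational(1, 2)) = Pow(Add(756, Rational(-51, 2)), Rational(1, 2)) = Pow(Rational(1461, 2), Rational(1, 2)) = Mul(Rational(1, 2), Pow(2922, Rational(1, 2)))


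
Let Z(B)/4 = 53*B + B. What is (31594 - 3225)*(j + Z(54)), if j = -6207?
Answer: 154809633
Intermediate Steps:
Z(B) = 216*B (Z(B) = 4*(53*B + B) = 4*(54*B) = 216*B)
(31594 - 3225)*(j + Z(54)) = (31594 - 3225)*(-6207 + 216*54) = 28369*(-6207 + 11664) = 28369*5457 = 154809633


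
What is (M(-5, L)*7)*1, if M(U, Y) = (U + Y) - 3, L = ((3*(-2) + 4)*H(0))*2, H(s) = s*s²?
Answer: -56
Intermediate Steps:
H(s) = s³
L = 0 (L = ((3*(-2) + 4)*0³)*2 = ((-6 + 4)*0)*2 = -2*0*2 = 0*2 = 0)
M(U, Y) = -3 + U + Y
(M(-5, L)*7)*1 = ((-3 - 5 + 0)*7)*1 = -8*7*1 = -56*1 = -56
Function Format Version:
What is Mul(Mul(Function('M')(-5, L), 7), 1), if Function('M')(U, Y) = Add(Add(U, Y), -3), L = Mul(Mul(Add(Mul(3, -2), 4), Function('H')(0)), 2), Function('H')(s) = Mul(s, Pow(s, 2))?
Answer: -56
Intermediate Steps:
Function('H')(s) = Pow(s, 3)
L = 0 (L = Mul(Mul(Add(Mul(3, -2), 4), Pow(0, 3)), 2) = Mul(Mul(Add(-6, 4), 0), 2) = Mul(Mul(-2, 0), 2) = Mul(0, 2) = 0)
Function('M')(U, Y) = Add(-3, U, Y)
Mul(Mul(Function('M')(-5, L), 7), 1) = Mul(Mul(Add(-3, -5, 0), 7), 1) = Mul(Mul(-8, 7), 1) = Mul(-56, 1) = -56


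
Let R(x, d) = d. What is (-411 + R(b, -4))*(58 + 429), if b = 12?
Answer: -202105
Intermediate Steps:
(-411 + R(b, -4))*(58 + 429) = (-411 - 4)*(58 + 429) = -415*487 = -202105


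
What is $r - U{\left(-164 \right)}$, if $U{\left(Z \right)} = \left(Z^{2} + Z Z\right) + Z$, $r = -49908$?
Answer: $-103536$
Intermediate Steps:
$U{\left(Z \right)} = Z + 2 Z^{2}$ ($U{\left(Z \right)} = \left(Z^{2} + Z^{2}\right) + Z = 2 Z^{2} + Z = Z + 2 Z^{2}$)
$r - U{\left(-164 \right)} = -49908 - - 164 \left(1 + 2 \left(-164\right)\right) = -49908 - - 164 \left(1 - 328\right) = -49908 - \left(-164\right) \left(-327\right) = -49908 - 53628 = -103536$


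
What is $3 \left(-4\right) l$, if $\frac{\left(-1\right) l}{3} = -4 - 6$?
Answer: $-360$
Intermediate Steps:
$l = 30$ ($l = - 3 \left(-4 - 6\right) = \left(-3\right) \left(-10\right) = 30$)
$3 \left(-4\right) l = 3 \left(-4\right) 30 = \left(-12\right) 30 = -360$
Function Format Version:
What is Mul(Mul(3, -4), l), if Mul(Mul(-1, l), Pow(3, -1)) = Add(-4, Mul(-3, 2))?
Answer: -360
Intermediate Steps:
l = 30 (l = Mul(-3, Add(-4, Mul(-3, 2))) = Mul(-3, Add(-4, -6)) = Mul(-3, -10) = 30)
Mul(Mul(3, -4), l) = Mul(Mul(3, -4), 30) = Mul(-12, 30) = -360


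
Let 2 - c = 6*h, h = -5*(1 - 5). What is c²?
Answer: 13924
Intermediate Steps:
h = 20 (h = -5*(-4) = 20)
c = -118 (c = 2 - 6*20 = 2 - 1*120 = 2 - 120 = -118)
c² = (-118)² = 13924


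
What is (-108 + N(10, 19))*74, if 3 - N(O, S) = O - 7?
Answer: -7992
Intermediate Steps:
N(O, S) = 10 - O (N(O, S) = 3 - (O - 7) = 3 - (-7 + O) = 3 + (7 - O) = 10 - O)
(-108 + N(10, 19))*74 = (-108 + (10 - 1*10))*74 = (-108 + (10 - 10))*74 = (-108 + 0)*74 = -108*74 = -7992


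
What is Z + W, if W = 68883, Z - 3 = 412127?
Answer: 481013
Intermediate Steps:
Z = 412130 (Z = 3 + 412127 = 412130)
Z + W = 412130 + 68883 = 481013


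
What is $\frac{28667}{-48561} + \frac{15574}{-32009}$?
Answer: $- \frac{1673891017}{1554389049} \approx -1.0769$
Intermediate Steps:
$\frac{28667}{-48561} + \frac{15574}{-32009} = 28667 \left(- \frac{1}{48561}\right) + 15574 \left(- \frac{1}{32009}\right) = - \frac{28667}{48561} - \frac{15574}{32009} = - \frac{1673891017}{1554389049}$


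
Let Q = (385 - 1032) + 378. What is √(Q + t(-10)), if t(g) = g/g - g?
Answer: I*√258 ≈ 16.062*I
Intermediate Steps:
t(g) = 1 - g
Q = -269 (Q = -647 + 378 = -269)
√(Q + t(-10)) = √(-269 + (1 - 1*(-10))) = √(-269 + (1 + 10)) = √(-269 + 11) = √(-258) = I*√258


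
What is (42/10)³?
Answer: 9261/125 ≈ 74.088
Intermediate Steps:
(42/10)³ = (42*(⅒))³ = (21/5)³ = 9261/125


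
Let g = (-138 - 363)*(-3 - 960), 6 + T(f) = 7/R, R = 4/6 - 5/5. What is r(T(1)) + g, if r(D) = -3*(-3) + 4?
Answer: 482476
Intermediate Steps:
R = -⅓ (R = 4*(⅙) - 5*⅕ = ⅔ - 1 = -⅓ ≈ -0.33333)
T(f) = -27 (T(f) = -6 + 7/(-⅓) = -6 + 7*(-3) = -6 - 21 = -27)
g = 482463 (g = -501*(-963) = 482463)
r(D) = 13 (r(D) = 9 + 4 = 13)
r(T(1)) + g = 13 + 482463 = 482476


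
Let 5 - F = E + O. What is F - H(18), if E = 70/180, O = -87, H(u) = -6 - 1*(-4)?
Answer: 1685/18 ≈ 93.611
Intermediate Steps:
H(u) = -2 (H(u) = -6 + 4 = -2)
E = 7/18 (E = 70*(1/180) = 7/18 ≈ 0.38889)
F = 1649/18 (F = 5 - (7/18 - 87) = 5 - 1*(-1559/18) = 5 + 1559/18 = 1649/18 ≈ 91.611)
F - H(18) = 1649/18 - 1*(-2) = 1649/18 + 2 = 1685/18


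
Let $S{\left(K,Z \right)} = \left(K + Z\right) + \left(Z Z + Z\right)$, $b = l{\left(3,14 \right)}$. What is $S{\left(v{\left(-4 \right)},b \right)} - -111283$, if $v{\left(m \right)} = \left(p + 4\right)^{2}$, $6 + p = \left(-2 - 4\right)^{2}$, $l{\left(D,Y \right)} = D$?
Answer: $112454$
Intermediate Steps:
$p = 30$ ($p = -6 + \left(-2 - 4\right)^{2} = -6 + \left(-6\right)^{2} = -6 + 36 = 30$)
$v{\left(m \right)} = 1156$ ($v{\left(m \right)} = \left(30 + 4\right)^{2} = 34^{2} = 1156$)
$b = 3$
$S{\left(K,Z \right)} = K + Z^{2} + 2 Z$ ($S{\left(K,Z \right)} = \left(K + Z\right) + \left(Z^{2} + Z\right) = \left(K + Z\right) + \left(Z + Z^{2}\right) = K + Z^{2} + 2 Z$)
$S{\left(v{\left(-4 \right)},b \right)} - -111283 = \left(1156 + 3^{2} + 2 \cdot 3\right) - -111283 = \left(1156 + 9 + 6\right) + 111283 = 1171 + 111283 = 112454$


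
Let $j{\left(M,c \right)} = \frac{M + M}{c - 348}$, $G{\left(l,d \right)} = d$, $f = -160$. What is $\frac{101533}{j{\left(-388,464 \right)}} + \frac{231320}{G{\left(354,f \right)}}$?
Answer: $- \frac{6449865}{388} \approx -16623.0$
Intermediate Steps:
$j{\left(M,c \right)} = \frac{2 M}{-348 + c}$
$\frac{101533}{j{\left(-388,464 \right)}} + \frac{231320}{G{\left(354,f \right)}} = \frac{101533}{2 \left(-388\right) \frac{1}{-348 + 464}} + \frac{231320}{-160} = \frac{101533}{2 \left(-388\right) \frac{1}{116}} + 231320 \left(- \frac{1}{160}\right) = \frac{101533}{2 \left(-388\right) \frac{1}{116}} - \frac{5783}{4} = \frac{101533}{- \frac{194}{29}} - \frac{5783}{4} = 101533 \left(- \frac{29}{194}\right) - \frac{5783}{4} = - \frac{2944457}{194} - \frac{5783}{4} = - \frac{6449865}{388}$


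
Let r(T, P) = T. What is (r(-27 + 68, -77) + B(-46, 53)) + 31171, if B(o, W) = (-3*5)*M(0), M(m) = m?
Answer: 31212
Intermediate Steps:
B(o, W) = 0 (B(o, W) = -3*5*0 = -15*0 = 0)
(r(-27 + 68, -77) + B(-46, 53)) + 31171 = ((-27 + 68) + 0) + 31171 = (41 + 0) + 31171 = 41 + 31171 = 31212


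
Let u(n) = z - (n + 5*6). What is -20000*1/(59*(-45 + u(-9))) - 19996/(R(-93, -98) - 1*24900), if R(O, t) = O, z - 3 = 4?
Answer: 569466076/87000633 ≈ 6.5455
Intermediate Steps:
z = 7 (z = 3 + 4 = 7)
u(n) = -23 - n (u(n) = 7 - (n + 5*6) = 7 - (n + 30) = 7 - (30 + n) = 7 + (-30 - n) = -23 - n)
-20000*1/(59*(-45 + u(-9))) - 19996/(R(-93, -98) - 1*24900) = -20000*1/(59*(-45 + (-23 - 1*(-9)))) - 19996/(-93 - 1*24900) = -20000*1/(59*(-45 + (-23 + 9))) - 19996/(-93 - 24900) = -20000*1/(59*(-45 - 14)) - 19996/(-24993) = -20000/((-59*59)) - 19996*(-1/24993) = -20000/(-3481) + 19996/24993 = -20000*(-1/3481) + 19996/24993 = 20000/3481 + 19996/24993 = 569466076/87000633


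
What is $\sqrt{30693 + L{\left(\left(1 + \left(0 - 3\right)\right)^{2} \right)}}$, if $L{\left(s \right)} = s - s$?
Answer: $\sqrt{30693} \approx 175.19$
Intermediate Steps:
$L{\left(s \right)} = 0$
$\sqrt{30693 + L{\left(\left(1 + \left(0 - 3\right)\right)^{2} \right)}} = \sqrt{30693 + 0} = \sqrt{30693}$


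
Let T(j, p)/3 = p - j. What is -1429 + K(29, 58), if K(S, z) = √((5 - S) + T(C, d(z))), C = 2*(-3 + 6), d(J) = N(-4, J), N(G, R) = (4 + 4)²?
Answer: -1429 + 5*√6 ≈ -1416.8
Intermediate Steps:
N(G, R) = 64 (N(G, R) = 8² = 64)
d(J) = 64
C = 6 (C = 2*3 = 6)
T(j, p) = -3*j + 3*p (T(j, p) = 3*(p - j) = -3*j + 3*p)
K(S, z) = √(179 - S) (K(S, z) = √((5 - S) + (-3*6 + 3*64)) = √((5 - S) + (-18 + 192)) = √((5 - S) + 174) = √(179 - S))
-1429 + K(29, 58) = -1429 + √(179 - 1*29) = -1429 + √(179 - 29) = -1429 + √150 = -1429 + 5*√6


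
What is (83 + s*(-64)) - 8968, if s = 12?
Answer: -9653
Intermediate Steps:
(83 + s*(-64)) - 8968 = (83 + 12*(-64)) - 8968 = (83 - 768) - 8968 = -685 - 8968 = -9653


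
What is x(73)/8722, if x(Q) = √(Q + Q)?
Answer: √146/8722 ≈ 0.0013854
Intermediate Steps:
x(Q) = √2*√Q (x(Q) = √(2*Q) = √2*√Q)
x(73)/8722 = (√2*√73)/8722 = √146*(1/8722) = √146/8722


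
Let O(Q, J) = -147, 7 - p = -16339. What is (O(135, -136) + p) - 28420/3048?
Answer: 12336533/762 ≈ 16190.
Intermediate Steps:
p = 16346 (p = 7 - 1*(-16339) = 7 + 16339 = 16346)
(O(135, -136) + p) - 28420/3048 = (-147 + 16346) - 28420/3048 = 16199 - 28420*1/3048 = 16199 - 7105/762 = 12336533/762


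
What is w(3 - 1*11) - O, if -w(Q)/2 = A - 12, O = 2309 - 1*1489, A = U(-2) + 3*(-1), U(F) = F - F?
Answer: -790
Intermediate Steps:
U(F) = 0
A = -3 (A = 0 + 3*(-1) = 0 - 3 = -3)
O = 820 (O = 2309 - 1489 = 820)
w(Q) = 30 (w(Q) = -2*(-3 - 12) = -2*(-15) = 30)
w(3 - 1*11) - O = 30 - 1*820 = 30 - 820 = -790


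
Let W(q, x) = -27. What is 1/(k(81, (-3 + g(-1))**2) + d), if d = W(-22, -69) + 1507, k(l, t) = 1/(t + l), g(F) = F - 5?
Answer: 162/239761 ≈ 0.00067567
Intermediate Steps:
g(F) = -5 + F
k(l, t) = 1/(l + t)
d = 1480 (d = -27 + 1507 = 1480)
1/(k(81, (-3 + g(-1))**2) + d) = 1/(1/(81 + (-3 + (-5 - 1))**2) + 1480) = 1/(1/(81 + (-3 - 6)**2) + 1480) = 1/(1/(81 + (-9)**2) + 1480) = 1/(1/(81 + 81) + 1480) = 1/(1/162 + 1480) = 1/(239761/162) = 162/239761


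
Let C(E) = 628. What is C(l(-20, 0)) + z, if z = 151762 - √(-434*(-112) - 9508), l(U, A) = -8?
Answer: 152390 - 10*√391 ≈ 1.5219e+5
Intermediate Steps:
z = 151762 - 10*√391 (z = 151762 - √(48608 - 9508) = 151762 - √39100 = 151762 - 10*√391 ≈ 1.5156e+5)
C(l(-20, 0)) + z = 628 + (151762 - 10*√391) = 152390 - 10*√391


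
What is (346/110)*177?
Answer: 30621/55 ≈ 556.75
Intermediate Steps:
(346/110)*177 = (346*(1/110))*177 = (173/55)*177 = 30621/55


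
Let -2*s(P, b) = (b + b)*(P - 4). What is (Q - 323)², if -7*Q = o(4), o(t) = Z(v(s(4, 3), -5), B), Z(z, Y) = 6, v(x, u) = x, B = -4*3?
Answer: 5139289/49 ≈ 1.0488e+5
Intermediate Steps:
s(P, b) = -b*(-4 + P) (s(P, b) = -(b + b)*(P - 4)/2 = -2*b*(-4 + P)/2 = -b*(-4 + P))
B = -12
o(t) = 6
Q = -6/7 (Q = -⅐*6 = -6/7 ≈ -0.85714)
(Q - 323)² = (-6/7 - 323)² = (-2267/7)² = 5139289/49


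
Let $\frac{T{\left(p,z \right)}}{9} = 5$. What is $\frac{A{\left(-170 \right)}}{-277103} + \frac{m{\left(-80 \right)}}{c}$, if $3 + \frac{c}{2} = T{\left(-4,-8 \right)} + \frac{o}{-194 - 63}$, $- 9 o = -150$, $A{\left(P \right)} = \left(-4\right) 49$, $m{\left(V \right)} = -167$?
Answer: $- \frac{35666276827}{17918588392} \approx -1.9905$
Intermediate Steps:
$A{\left(P \right)} = -196$
$T{\left(p,z \right)} = 45$ ($T{\left(p,z \right)} = 9 \cdot 5 = 45$)
$o = \frac{50}{3}$ ($o = \left(- \frac{1}{9}\right) \left(-150\right) = \frac{50}{3} \approx 16.667$)
$c = \frac{64664}{771}$ ($c = -6 + 2 \left(45 + \frac{1}{-194 - 63} \cdot \frac{50}{3}\right) = -6 + 2 \left(45 + \frac{1}{-257} \cdot \frac{50}{3}\right) = -6 + 2 \left(45 - \frac{50}{771}\right) = -6 + 2 \cdot \frac{34645}{771} = -6 + \frac{69290}{771} = \frac{64664}{771} \approx 83.87$)
$\frac{A{\left(-170 \right)}}{-277103} + \frac{m{\left(-80 \right)}}{c} = - \frac{196}{-277103} - \frac{167}{\frac{64664}{771}} = \left(-196\right) \left(- \frac{1}{277103}\right) - \frac{128757}{64664} = \frac{196}{277103} - \frac{128757}{64664} = - \frac{35666276827}{17918588392}$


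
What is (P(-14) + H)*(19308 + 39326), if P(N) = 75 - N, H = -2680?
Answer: -151920694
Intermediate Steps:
(P(-14) + H)*(19308 + 39326) = ((75 - 1*(-14)) - 2680)*(19308 + 39326) = ((75 + 14) - 2680)*58634 = (89 - 2680)*58634 = -2591*58634 = -151920694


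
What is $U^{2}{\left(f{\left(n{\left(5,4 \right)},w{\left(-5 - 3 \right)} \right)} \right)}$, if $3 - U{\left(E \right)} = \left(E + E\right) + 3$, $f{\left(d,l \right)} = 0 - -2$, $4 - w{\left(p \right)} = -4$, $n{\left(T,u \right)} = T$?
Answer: $16$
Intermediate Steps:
$w{\left(p \right)} = 8$ ($w{\left(p \right)} = 4 - -4 = 4 + 4 = 8$)
$f{\left(d,l \right)} = 2$ ($f{\left(d,l \right)} = 0 + 2 = 2$)
$U{\left(E \right)} = - 2 E$ ($U{\left(E \right)} = 3 - \left(\left(E + E\right) + 3\right) = 3 - \left(2 E + 3\right) = 3 - \left(3 + 2 E\right) = - 2 E$)
$U^{2}{\left(f{\left(n{\left(5,4 \right)},w{\left(-5 - 3 \right)} \right)} \right)} = \left(\left(-2\right) 2\right)^{2} = \left(-4\right)^{2} = 16$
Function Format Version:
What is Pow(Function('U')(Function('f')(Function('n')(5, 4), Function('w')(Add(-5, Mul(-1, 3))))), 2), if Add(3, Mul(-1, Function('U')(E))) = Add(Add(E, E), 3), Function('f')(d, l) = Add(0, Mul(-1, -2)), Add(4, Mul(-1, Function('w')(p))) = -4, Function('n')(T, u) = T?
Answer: 16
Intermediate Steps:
Function('w')(p) = 8 (Function('w')(p) = Add(4, Mul(-1, -4)) = Add(4, 4) = 8)
Function('f')(d, l) = 2 (Function('f')(d, l) = Add(0, 2) = 2)
Function('U')(E) = Mul(-2, E) (Function('U')(E) = Add(3, Mul(-1, Add(Add(E, E), 3))) = Add(3, Mul(-1, Add(Mul(2, E), 3))) = Add(3, Mul(-1, Add(3, Mul(2, E)))) = Add(3, Add(-3, Mul(-2, E))) = Mul(-2, E))
Pow(Function('U')(Function('f')(Function('n')(5, 4), Function('w')(Add(-5, Mul(-1, 3))))), 2) = Pow(Mul(-2, 2), 2) = Pow(-4, 2) = 16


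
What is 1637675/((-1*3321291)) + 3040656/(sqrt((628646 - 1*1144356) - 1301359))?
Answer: -1637675/3321291 - 3040656*I*sqrt(1817069)/1817069 ≈ -0.49308 - 2255.7*I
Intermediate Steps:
1637675/((-1*3321291)) + 3040656/(sqrt((628646 - 1*1144356) - 1301359)) = 1637675/(-3321291) + 3040656/(sqrt((628646 - 1144356) - 1301359)) = 1637675*(-1/3321291) + 3040656/(sqrt(-515710 - 1301359)) = -1637675/3321291 + 3040656/(sqrt(-1817069)) = -1637675/3321291 + 3040656/((I*sqrt(1817069))) = -1637675/3321291 + 3040656*(-I*sqrt(1817069)/1817069) = -1637675/3321291 - 3040656*I*sqrt(1817069)/1817069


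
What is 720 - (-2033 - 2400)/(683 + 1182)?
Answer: 1347233/1865 ≈ 722.38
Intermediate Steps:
720 - (-2033 - 2400)/(683 + 1182) = 720 - (-4433)/1865 = 720 - 1*(-4433/1865) = 720 + 4433/1865 = 1347233/1865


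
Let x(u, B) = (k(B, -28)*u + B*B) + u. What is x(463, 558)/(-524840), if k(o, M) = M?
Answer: -298863/524840 ≈ -0.56944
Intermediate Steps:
x(u, B) = B**2 - 27*u (x(u, B) = (-28*u + B*B) + u = (-28*u + B**2) + u = (B**2 - 28*u) + u = B**2 - 27*u)
x(463, 558)/(-524840) = (558**2 - 27*463)/(-524840) = (311364 - 12501)*(-1/524840) = 298863*(-1/524840) = -298863/524840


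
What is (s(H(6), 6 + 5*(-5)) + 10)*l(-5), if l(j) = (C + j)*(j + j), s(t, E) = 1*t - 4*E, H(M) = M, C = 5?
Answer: 0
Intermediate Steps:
s(t, E) = t - 4*E
l(j) = 2*j*(5 + j) (l(j) = (5 + j)*(j + j) = (5 + j)*(2*j) = 2*j*(5 + j))
(s(H(6), 6 + 5*(-5)) + 10)*l(-5) = ((6 - 4*(6 + 5*(-5))) + 10)*(2*(-5)*(5 - 5)) = ((6 - 4*(6 - 25)) + 10)*(2*(-5)*0) = ((6 - 4*(-19)) + 10)*0 = ((6 + 76) + 10)*0 = (82 + 10)*0 = 92*0 = 0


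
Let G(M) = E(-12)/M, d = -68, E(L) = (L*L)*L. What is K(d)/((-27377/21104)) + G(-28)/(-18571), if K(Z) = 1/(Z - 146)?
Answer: 15179128/54400754569 ≈ 0.00027902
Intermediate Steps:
E(L) = L³ (E(L) = L²*L = L³)
K(Z) = 1/(-146 + Z)
G(M) = -1728/M (G(M) = (-12)³/M = -1728/M)
K(d)/((-27377/21104)) + G(-28)/(-18571) = 1/((-146 - 68)*((-27377/21104))) - 1728/(-28)/(-18571) = 1/((-214)*((-27377*1/21104))) - 1728*(-1/28)*(-1/18571) = -1/(214*(-27377/21104)) + (432/7)*(-1/18571) = -1/214*(-21104/27377) - 432/129997 = 10552/2929339 - 432/129997 = 15179128/54400754569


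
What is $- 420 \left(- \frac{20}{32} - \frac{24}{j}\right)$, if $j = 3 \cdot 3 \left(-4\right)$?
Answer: $- \frac{35}{2} \approx -17.5$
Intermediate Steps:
$j = -36$ ($j = 9 \left(-4\right) = -36$)
$- 420 \left(- \frac{20}{32} - \frac{24}{j}\right) = - 420 \left(- \frac{20}{32} - \frac{24}{-36}\right) = - 420 \left(\left(-20\right) \frac{1}{32} - - \frac{2}{3}\right) = - 420 \left(- \frac{5}{8} + \frac{2}{3}\right) = \left(-420\right) \frac{1}{24} = - \frac{35}{2}$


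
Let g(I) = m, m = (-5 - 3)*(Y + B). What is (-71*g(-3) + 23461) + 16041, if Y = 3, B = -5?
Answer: 38366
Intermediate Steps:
m = 16 (m = (-5 - 3)*(3 - 5) = -8*(-2) = 16)
g(I) = 16
(-71*g(-3) + 23461) + 16041 = (-71*16 + 23461) + 16041 = (-1136 + 23461) + 16041 = 22325 + 16041 = 38366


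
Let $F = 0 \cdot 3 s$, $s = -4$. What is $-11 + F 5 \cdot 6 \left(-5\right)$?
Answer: $-11$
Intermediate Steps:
$F = 0$ ($F = 0 \cdot 3 \left(-4\right) = 0 \left(-4\right) = 0$)
$-11 + F 5 \cdot 6 \left(-5\right) = -11 + 0 \cdot 5 \cdot 6 \left(-5\right) = -11 + 0 \cdot 30 \left(-5\right) = -11 + 0 \left(-150\right) = -11 + 0 = -11$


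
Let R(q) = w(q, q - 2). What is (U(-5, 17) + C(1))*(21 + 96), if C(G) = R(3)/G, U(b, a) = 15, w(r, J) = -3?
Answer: 1404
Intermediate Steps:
R(q) = -3
C(G) = -3/G
(U(-5, 17) + C(1))*(21 + 96) = (15 - 3/1)*(21 + 96) = (15 - 3*1)*117 = (15 - 3)*117 = 12*117 = 1404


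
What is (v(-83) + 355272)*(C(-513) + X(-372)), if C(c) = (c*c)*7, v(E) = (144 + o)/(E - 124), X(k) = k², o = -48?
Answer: 16183698856104/23 ≈ 7.0364e+11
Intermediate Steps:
v(E) = 96/(-124 + E) (v(E) = (144 - 48)/(E - 124) = 96/(-124 + E))
C(c) = 7*c² (C(c) = c²*7 = 7*c²)
(v(-83) + 355272)*(C(-513) + X(-372)) = (96/(-124 - 83) + 355272)*(7*(-513)² + (-372)²) = (96/(-207) + 355272)*(7*263169 + 138384) = (96*(-1/207) + 355272)*(1842183 + 138384) = (-32/69 + 355272)*1980567 = (24513736/69)*1980567 = 16183698856104/23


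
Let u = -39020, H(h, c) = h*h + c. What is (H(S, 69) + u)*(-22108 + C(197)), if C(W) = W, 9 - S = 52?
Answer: 812941922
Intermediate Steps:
S = -43 (S = 9 - 1*52 = 9 - 52 = -43)
H(h, c) = c + h² (H(h, c) = h² + c = c + h²)
(H(S, 69) + u)*(-22108 + C(197)) = ((69 + (-43)²) - 39020)*(-22108 + 197) = ((69 + 1849) - 39020)*(-21911) = (1918 - 39020)*(-21911) = -37102*(-21911) = 812941922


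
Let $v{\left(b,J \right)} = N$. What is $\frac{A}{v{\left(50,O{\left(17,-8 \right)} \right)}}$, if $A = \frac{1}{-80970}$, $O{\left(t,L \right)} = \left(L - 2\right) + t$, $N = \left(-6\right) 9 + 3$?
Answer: $\frac{1}{4129470} \approx 2.4216 \cdot 10^{-7}$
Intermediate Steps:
$N = -51$ ($N = -54 + 3 = -51$)
$O{\left(t,L \right)} = -2 + L + t$ ($O{\left(t,L \right)} = \left(-2 + L\right) + t = -2 + L + t$)
$v{\left(b,J \right)} = -51$
$A = - \frac{1}{80970} \approx -1.235 \cdot 10^{-5}$
$\frac{A}{v{\left(50,O{\left(17,-8 \right)} \right)}} = - \frac{1}{80970 \left(-51\right)} = \left(- \frac{1}{80970}\right) \left(- \frac{1}{51}\right) = \frac{1}{4129470}$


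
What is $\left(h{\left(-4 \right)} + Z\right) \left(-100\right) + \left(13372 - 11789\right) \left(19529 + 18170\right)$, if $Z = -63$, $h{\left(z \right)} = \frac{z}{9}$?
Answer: $\frac{537154753}{9} \approx 5.9684 \cdot 10^{7}$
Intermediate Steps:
$h{\left(z \right)} = \frac{z}{9}$ ($h{\left(z \right)} = z \frac{1}{9} = \frac{z}{9}$)
$\left(h{\left(-4 \right)} + Z\right) \left(-100\right) + \left(13372 - 11789\right) \left(19529 + 18170\right) = \left(\frac{1}{9} \left(-4\right) - 63\right) \left(-100\right) + \left(13372 - 11789\right) \left(19529 + 18170\right) = \left(- \frac{4}{9} - 63\right) \left(-100\right) + 1583 \cdot 37699 = \left(- \frac{571}{9}\right) \left(-100\right) + 59677517 = \frac{57100}{9} + 59677517 = \frac{537154753}{9}$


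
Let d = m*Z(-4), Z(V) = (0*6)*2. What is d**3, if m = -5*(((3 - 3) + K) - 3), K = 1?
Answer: 0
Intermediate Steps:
Z(V) = 0 (Z(V) = 0*2 = 0)
m = 10 (m = -5*(((3 - 3) + 1) - 3) = -5*((0 + 1) - 3) = -5*(1 - 3) = -5*(-2) = 10)
d = 0 (d = 10*0 = 0)
d**3 = 0**3 = 0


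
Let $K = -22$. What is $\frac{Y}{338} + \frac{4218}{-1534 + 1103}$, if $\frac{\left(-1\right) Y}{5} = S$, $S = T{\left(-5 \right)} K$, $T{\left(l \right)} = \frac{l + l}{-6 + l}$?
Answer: $- \frac{691292}{72839} \approx -9.4907$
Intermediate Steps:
$T{\left(l \right)} = \frac{2 l}{-6 + l}$
$S = -20$ ($S = 2 \left(-5\right) \frac{1}{-6 - 5} \left(-22\right) = 2 \left(-5\right) \frac{1}{-11} \left(-22\right) = 2 \left(-5\right) \left(- \frac{1}{11}\right) \left(-22\right) = \frac{10}{11} \left(-22\right) = -20$)
$Y = 100$ ($Y = \left(-5\right) \left(-20\right) = 100$)
$\frac{Y}{338} + \frac{4218}{-1534 + 1103} = \frac{100}{338} + \frac{4218}{-1534 + 1103} = 100 \cdot \frac{1}{338} + \frac{4218}{-431} = \frac{50}{169} + 4218 \left(- \frac{1}{431}\right) = \frac{50}{169} - \frac{4218}{431} = - \frac{691292}{72839}$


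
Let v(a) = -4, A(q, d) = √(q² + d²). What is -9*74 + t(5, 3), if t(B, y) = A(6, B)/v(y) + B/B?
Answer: -665 - √61/4 ≈ -666.95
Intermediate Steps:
A(q, d) = √(d² + q²)
t(B, y) = 1 - √(36 + B²)/4 (t(B, y) = √(B² + 6²)/(-4) + B/B = √(B² + 36)*(-¼) + 1 = √(36 + B²)*(-¼) + 1 = -√(36 + B²)/4 + 1 = 1 - √(36 + B²)/4)
-9*74 + t(5, 3) = -9*74 + (1 - √(36 + 5²)/4) = -666 + (1 - √(36 + 25)/4) = -666 + (1 - √61/4) = -665 - √61/4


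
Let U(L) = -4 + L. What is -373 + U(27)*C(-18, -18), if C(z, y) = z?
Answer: -787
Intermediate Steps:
-373 + U(27)*C(-18, -18) = -373 + (-4 + 27)*(-18) = -373 + 23*(-18) = -373 - 414 = -787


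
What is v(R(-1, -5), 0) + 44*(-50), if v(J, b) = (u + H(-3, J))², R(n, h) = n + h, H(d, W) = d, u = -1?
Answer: -2184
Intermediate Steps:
R(n, h) = h + n
v(J, b) = 16 (v(J, b) = (-1 - 3)² = (-4)² = 16)
v(R(-1, -5), 0) + 44*(-50) = 16 + 44*(-50) = 16 - 2200 = -2184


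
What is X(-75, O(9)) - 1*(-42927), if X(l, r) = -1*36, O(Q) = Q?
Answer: 42891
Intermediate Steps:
X(l, r) = -36
X(-75, O(9)) - 1*(-42927) = -36 - 1*(-42927) = -36 + 42927 = 42891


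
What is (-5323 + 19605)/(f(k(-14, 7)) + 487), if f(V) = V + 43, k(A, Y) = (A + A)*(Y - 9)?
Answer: 7141/293 ≈ 24.372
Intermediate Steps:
k(A, Y) = 2*A*(-9 + Y) (k(A, Y) = (2*A)*(-9 + Y) = 2*A*(-9 + Y))
f(V) = 43 + V
(-5323 + 19605)/(f(k(-14, 7)) + 487) = (-5323 + 19605)/((43 + 2*(-14)*(-9 + 7)) + 487) = 14282/((43 + 2*(-14)*(-2)) + 487) = 14282/((43 + 56) + 487) = 14282/(99 + 487) = 14282/586 = 14282*(1/586) = 7141/293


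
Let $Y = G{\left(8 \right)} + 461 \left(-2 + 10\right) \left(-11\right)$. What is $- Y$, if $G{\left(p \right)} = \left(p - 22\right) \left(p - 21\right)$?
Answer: $40386$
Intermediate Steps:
$G{\left(p \right)} = \left(-22 + p\right) \left(-21 + p\right)$
$Y = -40386$ ($Y = \left(462 + 8^{2} - 344\right) + 461 \left(-2 + 10\right) \left(-11\right) = \left(462 + 64 - 344\right) + 461 \cdot 8 \left(-11\right) = 182 + 461 \left(-88\right) = 182 - 40568 = -40386$)
$- Y = \left(-1\right) \left(-40386\right) = 40386$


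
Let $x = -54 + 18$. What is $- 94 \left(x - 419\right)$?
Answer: $42770$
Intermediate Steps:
$x = -36$
$- 94 \left(x - 419\right) = - 94 \left(-36 - 419\right) = \left(-94\right) \left(-455\right) = 42770$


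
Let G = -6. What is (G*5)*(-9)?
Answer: 270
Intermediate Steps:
(G*5)*(-9) = -6*5*(-9) = -30*(-9) = 270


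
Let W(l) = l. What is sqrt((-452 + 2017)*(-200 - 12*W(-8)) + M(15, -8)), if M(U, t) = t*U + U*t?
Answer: 10*I*sqrt(1630) ≈ 403.73*I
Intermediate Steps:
M(U, t) = 2*U*t (M(U, t) = U*t + U*t = 2*U*t)
sqrt((-452 + 2017)*(-200 - 12*W(-8)) + M(15, -8)) = sqrt((-452 + 2017)*(-200 - 12*(-8)) + 2*15*(-8)) = sqrt(1565*(-200 + 96) - 240) = sqrt(1565*(-104) - 240) = sqrt(-162760 - 240) = sqrt(-163000) = 10*I*sqrt(1630)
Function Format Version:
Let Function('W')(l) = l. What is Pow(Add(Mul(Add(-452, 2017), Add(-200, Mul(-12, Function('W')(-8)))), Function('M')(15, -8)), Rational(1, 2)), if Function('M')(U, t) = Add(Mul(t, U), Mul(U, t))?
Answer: Mul(10, I, Pow(1630, Rational(1, 2))) ≈ Mul(403.73, I)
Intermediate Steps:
Function('M')(U, t) = Mul(2, U, t) (Function('M')(U, t) = Add(Mul(U, t), Mul(U, t)) = Mul(2, U, t))
Pow(Add(Mul(Add(-452, 2017), Add(-200, Mul(-12, Function('W')(-8)))), Function('M')(15, -8)), Rational(1, 2)) = Pow(Add(Mul(Add(-452, 2017), Add(-200, Mul(-12, -8))), Mul(2, 15, -8)), Rational(1, 2)) = Pow(Add(Mul(1565, Add(-200, 96)), -240), Rational(1, 2)) = Pow(Add(Mul(1565, -104), -240), Rational(1, 2)) = Pow(Add(-162760, -240), Rational(1, 2)) = Pow(-163000, Rational(1, 2)) = Mul(10, I, Pow(1630, Rational(1, 2)))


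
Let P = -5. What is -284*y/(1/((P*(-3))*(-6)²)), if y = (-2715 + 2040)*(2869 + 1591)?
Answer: 461690280000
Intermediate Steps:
y = -3010500 (y = -675*4460 = -3010500)
-284*y/(1/((P*(-3))*(-6)²)) = -(-854982000)/(1/(-5*(-3)*(-6)²)) = -(-854982000)/(1/(15*36)) = -(-854982000)/(1/540) = -(-854982000)/1/540 = -(-854982000)*540 = -284*(-1625670000) = 461690280000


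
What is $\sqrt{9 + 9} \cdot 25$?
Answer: $75 \sqrt{2} \approx 106.07$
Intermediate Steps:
$\sqrt{9 + 9} \cdot 25 = \sqrt{18} \cdot 25 = 3 \sqrt{2} \cdot 25 = 75 \sqrt{2}$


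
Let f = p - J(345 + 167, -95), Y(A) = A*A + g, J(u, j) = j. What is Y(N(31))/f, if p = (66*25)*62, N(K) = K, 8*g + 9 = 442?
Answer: 8121/819160 ≈ 0.0099138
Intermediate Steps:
g = 433/8 (g = -9/8 + (⅛)*442 = -9/8 + 221/4 = 433/8 ≈ 54.125)
p = 102300 (p = 1650*62 = 102300)
Y(A) = 433/8 + A² (Y(A) = A*A + 433/8 = A² + 433/8 = 433/8 + A²)
f = 102395 (f = 102300 - 1*(-95) = 102300 + 95 = 102395)
Y(N(31))/f = (433/8 + 31²)/102395 = (433/8 + 961)*(1/102395) = (8121/8)*(1/102395) = 8121/819160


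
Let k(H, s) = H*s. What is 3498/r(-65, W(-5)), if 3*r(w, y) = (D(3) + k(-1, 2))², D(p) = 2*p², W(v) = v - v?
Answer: 5247/128 ≈ 40.992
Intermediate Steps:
W(v) = 0
r(w, y) = 256/3 (r(w, y) = (2*3² - 1*2)²/3 = (2*9 - 2)²/3 = (18 - 2)²/3 = (⅓)*16² = (⅓)*256 = 256/3)
3498/r(-65, W(-5)) = 3498/(256/3) = 3498*(3/256) = 5247/128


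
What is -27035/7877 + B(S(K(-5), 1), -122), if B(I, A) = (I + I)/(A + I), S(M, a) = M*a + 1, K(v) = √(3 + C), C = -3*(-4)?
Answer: -198778227/57604501 - 122*√15/7313 ≈ -3.5154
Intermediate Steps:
C = 12
K(v) = √15 (K(v) = √(3 + 12) = √15)
S(M, a) = 1 + M*a
B(I, A) = 2*I/(A + I) (B(I, A) = (2*I)/(A + I) = 2*I/(A + I))
-27035/7877 + B(S(K(-5), 1), -122) = -27035/7877 + 2*(1 + √15*1)/(-122 + (1 + √15*1)) = -27035*1/7877 + 2*(1 + √15)/(-122 + (1 + √15)) = -27035/7877 + 2*(1 + √15)/(-121 + √15)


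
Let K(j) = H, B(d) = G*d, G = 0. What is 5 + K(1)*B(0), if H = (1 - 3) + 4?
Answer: 5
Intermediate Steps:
B(d) = 0 (B(d) = 0*d = 0)
H = 2 (H = -2 + 4 = 2)
K(j) = 2
5 + K(1)*B(0) = 5 + 2*0 = 5 + 0 = 5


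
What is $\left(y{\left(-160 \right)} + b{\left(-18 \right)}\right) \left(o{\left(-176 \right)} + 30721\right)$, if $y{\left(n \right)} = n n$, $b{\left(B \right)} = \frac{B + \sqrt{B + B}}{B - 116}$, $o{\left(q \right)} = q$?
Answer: $\frac{52391058905}{67} - \frac{91635 i}{67} \approx 7.8196 \cdot 10^{8} - 1367.7 i$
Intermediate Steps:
$b{\left(B \right)} = \frac{B + \sqrt{2} \sqrt{B}}{-116 + B}$ ($b{\left(B \right)} = \frac{B + \sqrt{2 B}}{-116 + B} = \frac{B + \sqrt{2} \sqrt{B}}{-116 + B}$)
$y{\left(n \right)} = n^{2}$
$\left(y{\left(-160 \right)} + b{\left(-18 \right)}\right) \left(o{\left(-176 \right)} + 30721\right) = \left(\left(-160\right)^{2} + \frac{-18 + \sqrt{2} \sqrt{-18}}{-116 - 18}\right) \left(-176 + 30721\right) = \left(25600 + \frac{-18 + \sqrt{2} \cdot 3 i \sqrt{2}}{-134}\right) 30545 = \left(25600 - \frac{-18 + 6 i}{134}\right) 30545 = \left(25600 + \left(\frac{9}{67} - \frac{3 i}{67}\right)\right) 30545 = \left(\frac{1715209}{67} - \frac{3 i}{67}\right) 30545 = \frac{52391058905}{67} - \frac{91635 i}{67}$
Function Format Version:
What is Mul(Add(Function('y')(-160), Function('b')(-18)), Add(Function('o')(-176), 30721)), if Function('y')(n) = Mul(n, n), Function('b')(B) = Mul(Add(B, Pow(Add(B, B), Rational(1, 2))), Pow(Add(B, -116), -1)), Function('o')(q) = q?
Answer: Add(Rational(52391058905, 67), Mul(Rational(-91635, 67), I)) ≈ Add(7.8196e+8, Mul(-1367.7, I))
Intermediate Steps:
Function('b')(B) = Mul(Pow(Add(-116, B), -1), Add(B, Mul(Pow(2, Rational(1, 2)), Pow(B, Rational(1, 2))))) (Function('b')(B) = Mul(Add(B, Pow(Mul(2, B), Rational(1, 2))), Pow(Add(-116, B), -1)) = Mul(Add(B, Mul(Pow(2, Rational(1, 2)), Pow(B, Rational(1, 2)))), Pow(Add(-116, B), -1)) = Mul(Pow(Add(-116, B), -1), Add(B, Mul(Pow(2, Rational(1, 2)), Pow(B, Rational(1, 2))))))
Function('y')(n) = Pow(n, 2)
Mul(Add(Function('y')(-160), Function('b')(-18)), Add(Function('o')(-176), 30721)) = Mul(Add(Pow(-160, 2), Mul(Pow(Add(-116, -18), -1), Add(-18, Mul(Pow(2, Rational(1, 2)), Pow(-18, Rational(1, 2)))))), Add(-176, 30721)) = Mul(Add(25600, Mul(Pow(-134, -1), Add(-18, Mul(Pow(2, Rational(1, 2)), Mul(3, I, Pow(2, Rational(1, 2))))))), 30545) = Mul(Add(25600, Mul(Rational(-1, 134), Add(-18, Mul(6, I)))), 30545) = Mul(Add(25600, Add(Rational(9, 67), Mul(Rational(-3, 67), I))), 30545) = Mul(Add(Rational(1715209, 67), Mul(Rational(-3, 67), I)), 30545) = Add(Rational(52391058905, 67), Mul(Rational(-91635, 67), I))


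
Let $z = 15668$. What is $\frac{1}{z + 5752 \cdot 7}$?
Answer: $\frac{1}{55932} \approx 1.7879 \cdot 10^{-5}$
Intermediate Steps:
$\frac{1}{z + 5752 \cdot 7} = \frac{1}{15668 + 5752 \cdot 7} = \frac{1}{15668 + 40264} = \frac{1}{55932}$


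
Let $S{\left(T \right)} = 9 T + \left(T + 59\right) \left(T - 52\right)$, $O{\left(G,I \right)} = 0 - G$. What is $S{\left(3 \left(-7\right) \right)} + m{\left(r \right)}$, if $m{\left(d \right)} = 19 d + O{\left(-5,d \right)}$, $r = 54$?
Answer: $-1932$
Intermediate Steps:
$O{\left(G,I \right)} = - G$
$m{\left(d \right)} = 5 + 19 d$ ($m{\left(d \right)} = 19 d - -5 = 19 d + 5 = 5 + 19 d$)
$S{\left(T \right)} = 9 T + \left(-52 + T\right) \left(59 + T\right)$ ($S{\left(T \right)} = 9 T + \left(59 + T\right) \left(-52 + T\right) = 9 T + \left(-52 + T\right) \left(59 + T\right)$)
$S{\left(3 \left(-7\right) \right)} + m{\left(r \right)} = \left(-3068 + \left(3 \left(-7\right)\right)^{2} + 16 \cdot 3 \left(-7\right)\right) + \left(5 + 19 \cdot 54\right) = \left(-3068 + \left(-21\right)^{2} + 16 \left(-21\right)\right) + \left(5 + 1026\right) = \left(-3068 + 441 - 336\right) + 1031 = -2963 + 1031 = -1932$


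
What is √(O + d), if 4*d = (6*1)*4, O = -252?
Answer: I*√246 ≈ 15.684*I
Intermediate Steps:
d = 6 (d = ((6*1)*4)/4 = (6*4)/4 = (¼)*24 = 6)
√(O + d) = √(-252 + 6) = √(-246) = I*√246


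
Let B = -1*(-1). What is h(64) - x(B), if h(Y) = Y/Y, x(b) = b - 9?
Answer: 9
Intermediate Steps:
B = 1
x(b) = -9 + b
h(Y) = 1
h(64) - x(B) = 1 - (-9 + 1) = 1 - 1*(-8) = 1 + 8 = 9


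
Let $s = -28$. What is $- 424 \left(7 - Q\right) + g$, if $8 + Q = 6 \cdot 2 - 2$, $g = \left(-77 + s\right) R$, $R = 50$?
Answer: $-7370$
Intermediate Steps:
$g = -5250$ ($g = \left(-77 - 28\right) 50 = \left(-105\right) 50 = -5250$)
$Q = 2$ ($Q = -8 + \left(6 \cdot 2 - 2\right) = -8 + \left(12 - 2\right) = -8 + 10 = 2$)
$- 424 \left(7 - Q\right) + g = - 424 \left(7 - 2\right) - 5250 = \left(-424\right) 5 - 5250 = -2120 - 5250 = -7370$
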